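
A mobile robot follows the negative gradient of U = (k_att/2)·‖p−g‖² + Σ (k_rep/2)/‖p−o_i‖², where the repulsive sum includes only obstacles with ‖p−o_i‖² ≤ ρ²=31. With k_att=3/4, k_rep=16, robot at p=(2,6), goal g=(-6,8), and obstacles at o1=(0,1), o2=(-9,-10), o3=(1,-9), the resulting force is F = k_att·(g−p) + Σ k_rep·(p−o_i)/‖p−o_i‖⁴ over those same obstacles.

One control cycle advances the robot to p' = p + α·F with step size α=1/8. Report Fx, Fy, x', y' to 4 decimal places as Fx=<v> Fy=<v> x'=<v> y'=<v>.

F_att = 3/4·(g−p) = 3/4·(-8,2) = (-6.0000,1.5000)
o1: d²=29 ≤ ρ²=31; F_rep = 16·(2,5)/29² = (0.0380,0.0951)
o2: d²=377 > ρ²=31 → inactive
o3: d²=226 > ρ²=31 → inactive
F = F_att + ΣF_rep = (-5.9620,1.5951)
p' = p + 1/8·F = (1.2548,6.1994)

Fx=-5.9620 Fy=1.5951 x'=1.2548 y'=6.1994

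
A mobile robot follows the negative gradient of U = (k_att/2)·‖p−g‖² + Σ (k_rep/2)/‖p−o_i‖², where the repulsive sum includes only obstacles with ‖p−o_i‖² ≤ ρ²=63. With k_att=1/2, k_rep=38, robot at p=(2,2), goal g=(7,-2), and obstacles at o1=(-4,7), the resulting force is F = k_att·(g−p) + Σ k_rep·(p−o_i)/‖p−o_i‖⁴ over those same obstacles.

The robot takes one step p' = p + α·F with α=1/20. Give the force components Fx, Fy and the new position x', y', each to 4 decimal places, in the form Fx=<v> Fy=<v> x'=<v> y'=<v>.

F_att = 1/2·(g−p) = 1/2·(5,-4) = (2.5000,-2.0000)
o1: d²=61 ≤ ρ²=63; F_rep = 38·(6,-5)/61² = (0.0613,-0.0511)
F = F_att + ΣF_rep = (2.5613,-2.0511)
p' = p + 1/20·F = (2.1281,1.8974)

Fx=2.5613 Fy=-2.0511 x'=2.1281 y'=1.8974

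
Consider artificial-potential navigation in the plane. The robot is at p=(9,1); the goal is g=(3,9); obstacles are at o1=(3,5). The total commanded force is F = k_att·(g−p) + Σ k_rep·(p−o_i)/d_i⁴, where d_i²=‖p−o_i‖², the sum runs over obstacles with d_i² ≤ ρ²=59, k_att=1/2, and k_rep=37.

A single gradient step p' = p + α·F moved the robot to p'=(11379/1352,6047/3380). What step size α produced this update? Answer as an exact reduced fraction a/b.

F_att = 1/2·(g−p) = 1/2·(-6,8) = (-3.0000,4.0000)
o1: d²=52 ≤ ρ²=59; F_rep = 37·(6,-4)/52² = (0.0821,-0.0547)
F = F_att + ΣF_rep = (-2.9179,3.9453)
Δp = p'−p = (-0.5836,0.7891); α = Δx/Fx = (-789/1352) / (-3945/1352) = 1/5
check: Δy/Fy = (2667/3380) / (2667/676) = 1/5 ✓

α = 1/5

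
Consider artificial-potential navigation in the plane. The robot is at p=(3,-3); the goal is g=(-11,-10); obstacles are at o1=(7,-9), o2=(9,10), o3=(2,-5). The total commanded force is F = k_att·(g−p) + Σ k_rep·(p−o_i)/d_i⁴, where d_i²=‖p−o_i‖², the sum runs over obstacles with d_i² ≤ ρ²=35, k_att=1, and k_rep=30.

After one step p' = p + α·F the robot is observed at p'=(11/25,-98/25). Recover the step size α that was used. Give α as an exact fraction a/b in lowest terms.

F_att = 1·(g−p) = 1·(-14,-7) = (-14.0000,-7.0000)
o1: d²=52 > ρ²=35 → inactive
o2: d²=205 > ρ²=35 → inactive
o3: d²=5 ≤ ρ²=35; F_rep = 30·(1,2)/5² = (1.2000,2.4000)
F = F_att + ΣF_rep = (-12.8000,-4.6000)
Δp = p'−p = (-2.5600,-0.9200); α = Δx/Fx = (-64/25) / (-64/5) = 1/5
check: Δy/Fy = (-23/25) / (-23/5) = 1/5 ✓

α = 1/5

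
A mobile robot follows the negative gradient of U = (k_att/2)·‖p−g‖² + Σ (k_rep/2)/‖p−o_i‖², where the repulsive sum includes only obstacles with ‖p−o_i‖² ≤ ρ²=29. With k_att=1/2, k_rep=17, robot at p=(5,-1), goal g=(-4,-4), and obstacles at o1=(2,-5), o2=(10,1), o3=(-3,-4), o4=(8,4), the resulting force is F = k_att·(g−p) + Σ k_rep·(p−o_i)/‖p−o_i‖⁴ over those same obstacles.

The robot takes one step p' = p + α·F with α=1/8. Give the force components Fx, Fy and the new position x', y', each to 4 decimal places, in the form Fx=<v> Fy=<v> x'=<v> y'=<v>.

F_att = 1/2·(g−p) = 1/2·(-9,-3) = (-4.5000,-1.5000)
o1: d²=25 ≤ ρ²=29; F_rep = 17·(3,4)/25² = (0.0816,0.1088)
o2: d²=29 ≤ ρ²=29; F_rep = 17·(-5,-2)/29² = (-0.1011,-0.0404)
o3: d²=73 > ρ²=29 → inactive
o4: d²=34 > ρ²=29 → inactive
F = F_att + ΣF_rep = (-4.5195,-1.4316)
p' = p + 1/8·F = (4.4351,-1.1790)

Fx=-4.5195 Fy=-1.4316 x'=4.4351 y'=-1.1790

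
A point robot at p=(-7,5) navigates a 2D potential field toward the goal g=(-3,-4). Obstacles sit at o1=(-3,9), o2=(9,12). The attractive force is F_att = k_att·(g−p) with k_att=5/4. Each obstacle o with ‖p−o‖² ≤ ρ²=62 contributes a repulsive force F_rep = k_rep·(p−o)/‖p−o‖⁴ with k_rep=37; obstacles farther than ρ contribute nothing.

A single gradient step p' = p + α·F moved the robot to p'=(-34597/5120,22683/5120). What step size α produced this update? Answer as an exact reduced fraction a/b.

F_att = 5/4·(g−p) = 5/4·(4,-9) = (5.0000,-11.2500)
o1: d²=32 ≤ ρ²=62; F_rep = 37·(-4,-4)/32² = (-0.1445,-0.1445)
o2: d²=305 > ρ²=62 → inactive
F = F_att + ΣF_rep = (4.8555,-11.3945)
Δp = p'−p = (0.2428,-0.5697); α = Δx/Fx = (1243/5120) / (1243/256) = 1/20
check: Δy/Fy = (-2917/5120) / (-2917/256) = 1/20 ✓

α = 1/20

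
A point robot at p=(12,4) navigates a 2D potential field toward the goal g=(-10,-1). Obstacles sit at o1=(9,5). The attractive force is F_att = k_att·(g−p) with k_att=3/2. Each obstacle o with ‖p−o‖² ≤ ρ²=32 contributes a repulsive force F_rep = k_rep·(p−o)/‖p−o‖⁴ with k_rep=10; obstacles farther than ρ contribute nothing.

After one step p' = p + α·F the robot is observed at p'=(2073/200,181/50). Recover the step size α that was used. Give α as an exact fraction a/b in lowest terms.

F_att = 3/2·(g−p) = 3/2·(-22,-5) = (-33.0000,-7.5000)
o1: d²=10 ≤ ρ²=32; F_rep = 10·(3,-1)/10² = (0.3000,-0.1000)
F = F_att + ΣF_rep = (-32.7000,-7.6000)
Δp = p'−p = (-1.6350,-0.3800); α = Δx/Fx = (-327/200) / (-327/10) = 1/20
check: Δy/Fy = (-19/50) / (-38/5) = 1/20 ✓

α = 1/20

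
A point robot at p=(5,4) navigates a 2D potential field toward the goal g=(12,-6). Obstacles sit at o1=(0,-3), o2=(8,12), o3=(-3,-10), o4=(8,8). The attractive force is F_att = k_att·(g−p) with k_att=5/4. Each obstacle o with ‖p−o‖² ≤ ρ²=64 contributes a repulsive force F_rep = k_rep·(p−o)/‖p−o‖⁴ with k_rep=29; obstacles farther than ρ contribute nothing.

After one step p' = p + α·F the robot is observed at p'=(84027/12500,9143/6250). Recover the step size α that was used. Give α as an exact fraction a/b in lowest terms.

α = 1/5

F_att = 5/4·(g−p) = 5/4·(7,-10) = (8.7500,-12.5000)
o1: d²=74 > ρ²=64 → inactive
o2: d²=73 > ρ²=64 → inactive
o3: d²=260 > ρ²=64 → inactive
o4: d²=25 ≤ ρ²=64; F_rep = 29·(-3,-4)/25² = (-0.1392,-0.1856)
F = F_att + ΣF_rep = (8.6108,-12.6856)
Δp = p'−p = (1.7222,-2.5371); α = Δx/Fx = (21527/12500) / (21527/2500) = 1/5
check: Δy/Fy = (-15857/6250) / (-15857/1250) = 1/5 ✓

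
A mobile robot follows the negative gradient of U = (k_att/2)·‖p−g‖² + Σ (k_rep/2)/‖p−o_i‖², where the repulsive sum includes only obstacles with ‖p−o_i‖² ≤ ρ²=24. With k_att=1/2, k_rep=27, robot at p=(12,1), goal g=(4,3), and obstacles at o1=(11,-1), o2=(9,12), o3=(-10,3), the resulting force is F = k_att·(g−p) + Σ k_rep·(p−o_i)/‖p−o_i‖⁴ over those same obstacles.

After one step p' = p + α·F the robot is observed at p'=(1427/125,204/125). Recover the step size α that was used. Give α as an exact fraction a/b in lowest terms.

F_att = 1/2·(g−p) = 1/2·(-8,2) = (-4.0000,1.0000)
o1: d²=5 ≤ ρ²=24; F_rep = 27·(1,2)/5² = (1.0800,2.1600)
o2: d²=130 > ρ²=24 → inactive
o3: d²=488 > ρ²=24 → inactive
F = F_att + ΣF_rep = (-2.9200,3.1600)
Δp = p'−p = (-0.5840,0.6320); α = Δx/Fx = (-73/125) / (-73/25) = 1/5
check: Δy/Fy = (79/125) / (79/25) = 1/5 ✓

α = 1/5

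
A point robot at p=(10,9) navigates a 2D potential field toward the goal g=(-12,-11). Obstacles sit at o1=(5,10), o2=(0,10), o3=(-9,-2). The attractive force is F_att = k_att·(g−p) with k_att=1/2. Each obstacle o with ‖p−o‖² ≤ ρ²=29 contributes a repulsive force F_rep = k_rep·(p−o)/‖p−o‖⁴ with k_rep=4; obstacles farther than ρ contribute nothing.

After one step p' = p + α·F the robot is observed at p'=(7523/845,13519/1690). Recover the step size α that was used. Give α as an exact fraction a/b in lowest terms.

F_att = 1/2·(g−p) = 1/2·(-22,-20) = (-11.0000,-10.0000)
o1: d²=26 ≤ ρ²=29; F_rep = 4·(5,-1)/26² = (0.0296,-0.0059)
o2: d²=101 > ρ²=29 → inactive
o3: d²=482 > ρ²=29 → inactive
F = F_att + ΣF_rep = (-10.9704,-10.0059)
Δp = p'−p = (-1.0970,-1.0006); α = Δx/Fx = (-927/845) / (-1854/169) = 1/10
check: Δy/Fy = (-1691/1690) / (-1691/169) = 1/10 ✓

α = 1/10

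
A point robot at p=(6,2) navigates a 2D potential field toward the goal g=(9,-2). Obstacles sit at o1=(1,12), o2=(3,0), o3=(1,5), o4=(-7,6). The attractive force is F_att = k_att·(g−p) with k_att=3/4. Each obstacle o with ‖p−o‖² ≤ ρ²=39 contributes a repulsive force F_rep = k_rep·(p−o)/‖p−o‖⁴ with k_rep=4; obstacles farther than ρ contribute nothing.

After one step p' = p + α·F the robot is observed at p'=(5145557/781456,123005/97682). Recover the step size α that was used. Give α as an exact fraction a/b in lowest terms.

α = 1/4

F_att = 3/4·(g−p) = 3/4·(3,-4) = (2.2500,-3.0000)
o1: d²=125 > ρ²=39 → inactive
o2: d²=13 ≤ ρ²=39; F_rep = 4·(3,2)/13² = (0.0710,0.0473)
o3: d²=34 ≤ ρ²=39; F_rep = 4·(5,-3)/34² = (0.0173,-0.0104)
o4: d²=185 > ρ²=39 → inactive
F = F_att + ΣF_rep = (2.3383,-2.9630)
Δp = p'−p = (0.5846,-0.7408); α = Δx/Fx = (456821/781456) / (456821/195364) = 1/4
check: Δy/Fy = (-72359/97682) / (-144718/48841) = 1/4 ✓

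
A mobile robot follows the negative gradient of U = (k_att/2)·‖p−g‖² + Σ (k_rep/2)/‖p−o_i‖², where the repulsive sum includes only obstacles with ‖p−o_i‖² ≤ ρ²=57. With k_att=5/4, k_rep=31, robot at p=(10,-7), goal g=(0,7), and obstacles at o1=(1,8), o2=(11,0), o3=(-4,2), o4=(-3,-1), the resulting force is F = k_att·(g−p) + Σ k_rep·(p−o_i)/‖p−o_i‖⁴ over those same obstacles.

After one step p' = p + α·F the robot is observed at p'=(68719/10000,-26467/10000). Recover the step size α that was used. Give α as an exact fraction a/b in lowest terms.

α = 1/4

F_att = 5/4·(g−p) = 5/4·(-10,14) = (-12.5000,17.5000)
o1: d²=306 > ρ²=57 → inactive
o2: d²=50 ≤ ρ²=57; F_rep = 31·(-1,-7)/50² = (-0.0124,-0.0868)
o3: d²=277 > ρ²=57 → inactive
o4: d²=205 > ρ²=57 → inactive
F = F_att + ΣF_rep = (-12.5124,17.4132)
Δp = p'−p = (-3.1281,4.3533); α = Δx/Fx = (-31281/10000) / (-31281/2500) = 1/4
check: Δy/Fy = (43533/10000) / (43533/2500) = 1/4 ✓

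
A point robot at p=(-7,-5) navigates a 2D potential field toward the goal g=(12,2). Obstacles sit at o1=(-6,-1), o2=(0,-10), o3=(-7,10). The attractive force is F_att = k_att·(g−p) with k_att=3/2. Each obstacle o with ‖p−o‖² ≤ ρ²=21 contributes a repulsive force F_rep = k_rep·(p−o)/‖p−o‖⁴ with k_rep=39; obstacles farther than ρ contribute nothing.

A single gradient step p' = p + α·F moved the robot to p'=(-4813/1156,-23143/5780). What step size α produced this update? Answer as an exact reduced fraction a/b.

F_att = 3/2·(g−p) = 3/2·(19,7) = (28.5000,10.5000)
o1: d²=17 ≤ ρ²=21; F_rep = 39·(-1,-4)/17² = (-0.1349,-0.5398)
o2: d²=74 > ρ²=21 → inactive
o3: d²=225 > ρ²=21 → inactive
F = F_att + ΣF_rep = (28.3651,9.9602)
Δp = p'−p = (2.8365,0.9960); α = Δx/Fx = (3279/1156) / (16395/578) = 1/10
check: Δy/Fy = (5757/5780) / (5757/578) = 1/10 ✓

α = 1/10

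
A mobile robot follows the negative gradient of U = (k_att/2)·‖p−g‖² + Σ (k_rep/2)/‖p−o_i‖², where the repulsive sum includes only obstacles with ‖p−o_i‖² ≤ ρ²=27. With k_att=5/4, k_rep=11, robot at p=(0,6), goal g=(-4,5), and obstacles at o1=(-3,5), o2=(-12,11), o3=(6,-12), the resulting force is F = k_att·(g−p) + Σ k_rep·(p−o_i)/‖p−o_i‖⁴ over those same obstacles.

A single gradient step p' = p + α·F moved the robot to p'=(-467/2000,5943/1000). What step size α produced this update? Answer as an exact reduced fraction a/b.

F_att = 5/4·(g−p) = 5/4·(-4,-1) = (-5.0000,-1.2500)
o1: d²=10 ≤ ρ²=27; F_rep = 11·(3,1)/10² = (0.3300,0.1100)
o2: d²=169 > ρ²=27 → inactive
o3: d²=360 > ρ²=27 → inactive
F = F_att + ΣF_rep = (-4.6700,-1.1400)
Δp = p'−p = (-0.2335,-0.0570); α = Δx/Fx = (-467/2000) / (-467/100) = 1/20
check: Δy/Fy = (-57/1000) / (-57/50) = 1/20 ✓

α = 1/20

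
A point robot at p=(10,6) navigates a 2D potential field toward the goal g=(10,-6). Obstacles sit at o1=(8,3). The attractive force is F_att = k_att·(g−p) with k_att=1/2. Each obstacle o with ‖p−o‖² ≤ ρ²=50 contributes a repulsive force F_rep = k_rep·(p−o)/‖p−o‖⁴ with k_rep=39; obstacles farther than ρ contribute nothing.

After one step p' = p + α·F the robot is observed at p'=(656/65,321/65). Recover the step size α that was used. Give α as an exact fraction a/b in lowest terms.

F_att = 1/2·(g−p) = 1/2·(0,-12) = (0.0000,-6.0000)
o1: d²=13 ≤ ρ²=50; F_rep = 39·(2,3)/13² = (0.4615,0.6923)
F = F_att + ΣF_rep = (0.4615,-5.3077)
Δp = p'−p = (0.0923,-1.0615); α = Δx/Fx = (6/65) / (6/13) = 1/5
check: Δy/Fy = (-69/65) / (-69/13) = 1/5 ✓

α = 1/5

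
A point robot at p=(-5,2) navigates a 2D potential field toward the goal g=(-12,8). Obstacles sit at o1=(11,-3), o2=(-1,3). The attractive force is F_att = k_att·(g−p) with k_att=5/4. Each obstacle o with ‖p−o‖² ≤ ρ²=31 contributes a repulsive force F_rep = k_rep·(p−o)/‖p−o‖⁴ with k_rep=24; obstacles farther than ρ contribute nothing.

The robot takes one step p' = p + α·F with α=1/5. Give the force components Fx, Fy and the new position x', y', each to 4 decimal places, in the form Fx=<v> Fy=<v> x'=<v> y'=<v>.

F_att = 5/4·(g−p) = 5/4·(-7,6) = (-8.7500,7.5000)
o1: d²=281 > ρ²=31 → inactive
o2: d²=17 ≤ ρ²=31; F_rep = 24·(-4,-1)/17² = (-0.3322,-0.0830)
F = F_att + ΣF_rep = (-9.0822,7.4170)
p' = p + 1/5·F = (-6.8164,3.4834)

Fx=-9.0822 Fy=7.4170 x'=-6.8164 y'=3.4834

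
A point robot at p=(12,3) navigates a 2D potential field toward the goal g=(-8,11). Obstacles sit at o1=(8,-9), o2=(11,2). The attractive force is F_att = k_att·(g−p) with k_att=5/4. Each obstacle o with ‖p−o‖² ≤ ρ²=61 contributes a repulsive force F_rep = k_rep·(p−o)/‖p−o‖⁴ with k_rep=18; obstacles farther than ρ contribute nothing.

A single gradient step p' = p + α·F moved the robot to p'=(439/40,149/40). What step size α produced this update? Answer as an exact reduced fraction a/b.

F_att = 5/4·(g−p) = 5/4·(-20,8) = (-25.0000,10.0000)
o1: d²=160 > ρ²=61 → inactive
o2: d²=2 ≤ ρ²=61; F_rep = 18·(1,1)/2² = (4.5000,4.5000)
F = F_att + ΣF_rep = (-20.5000,14.5000)
Δp = p'−p = (-1.0250,0.7250); α = Δx/Fx = (-41/40) / (-41/2) = 1/20
check: Δy/Fy = (29/40) / (29/2) = 1/20 ✓

α = 1/20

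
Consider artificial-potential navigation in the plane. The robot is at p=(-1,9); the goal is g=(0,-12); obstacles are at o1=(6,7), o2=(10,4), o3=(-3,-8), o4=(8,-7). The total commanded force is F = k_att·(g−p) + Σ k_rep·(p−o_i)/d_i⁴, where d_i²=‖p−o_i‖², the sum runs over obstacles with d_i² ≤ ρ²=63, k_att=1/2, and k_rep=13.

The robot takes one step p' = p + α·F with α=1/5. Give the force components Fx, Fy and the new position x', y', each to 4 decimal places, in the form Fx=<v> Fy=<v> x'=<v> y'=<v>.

Fx=0.4676 Fy=-10.4907 x'=-0.9065 y'=6.9019

F_att = 1/2·(g−p) = 1/2·(1,-21) = (0.5000,-10.5000)
o1: d²=53 ≤ ρ²=63; F_rep = 13·(-7,2)/53² = (-0.0324,0.0093)
o2: d²=146 > ρ²=63 → inactive
o3: d²=293 > ρ²=63 → inactive
o4: d²=337 > ρ²=63 → inactive
F = F_att + ΣF_rep = (0.4676,-10.4907)
p' = p + 1/5·F = (-0.9065,6.9019)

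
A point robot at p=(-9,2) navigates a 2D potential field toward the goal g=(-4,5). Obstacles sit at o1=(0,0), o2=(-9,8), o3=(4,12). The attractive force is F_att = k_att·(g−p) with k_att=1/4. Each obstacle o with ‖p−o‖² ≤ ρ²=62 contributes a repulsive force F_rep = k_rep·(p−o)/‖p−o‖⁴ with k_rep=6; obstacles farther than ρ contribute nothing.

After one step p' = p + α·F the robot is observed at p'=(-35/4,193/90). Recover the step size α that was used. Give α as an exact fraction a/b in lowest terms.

α = 1/5

F_att = 1/4·(g−p) = 1/4·(5,3) = (1.2500,0.7500)
o1: d²=85 > ρ²=62 → inactive
o2: d²=36 ≤ ρ²=62; F_rep = 6·(0,-6)/36² = (0.0000,-0.0278)
o3: d²=269 > ρ²=62 → inactive
F = F_att + ΣF_rep = (1.2500,0.7222)
Δp = p'−p = (0.2500,0.1444); α = Δx/Fx = (1/4) / (5/4) = 1/5
check: Δy/Fy = (13/90) / (13/18) = 1/5 ✓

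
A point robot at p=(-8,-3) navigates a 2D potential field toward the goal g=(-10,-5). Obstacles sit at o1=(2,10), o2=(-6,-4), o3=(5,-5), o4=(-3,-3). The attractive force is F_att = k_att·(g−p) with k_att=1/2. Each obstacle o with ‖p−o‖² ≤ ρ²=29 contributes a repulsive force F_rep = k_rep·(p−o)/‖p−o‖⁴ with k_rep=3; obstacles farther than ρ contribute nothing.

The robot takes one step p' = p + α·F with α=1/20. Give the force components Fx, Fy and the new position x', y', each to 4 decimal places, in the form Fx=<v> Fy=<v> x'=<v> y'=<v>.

F_att = 1/2·(g−p) = 1/2·(-2,-2) = (-1.0000,-1.0000)
o1: d²=269 > ρ²=29 → inactive
o2: d²=5 ≤ ρ²=29; F_rep = 3·(-2,1)/5² = (-0.2400,0.1200)
o3: d²=173 > ρ²=29 → inactive
o4: d²=25 ≤ ρ²=29; F_rep = 3·(-5,0)/25² = (-0.0240,0.0000)
F = F_att + ΣF_rep = (-1.2640,-0.8800)
p' = p + 1/20·F = (-8.0632,-3.0440)

Fx=-1.2640 Fy=-0.8800 x'=-8.0632 y'=-3.0440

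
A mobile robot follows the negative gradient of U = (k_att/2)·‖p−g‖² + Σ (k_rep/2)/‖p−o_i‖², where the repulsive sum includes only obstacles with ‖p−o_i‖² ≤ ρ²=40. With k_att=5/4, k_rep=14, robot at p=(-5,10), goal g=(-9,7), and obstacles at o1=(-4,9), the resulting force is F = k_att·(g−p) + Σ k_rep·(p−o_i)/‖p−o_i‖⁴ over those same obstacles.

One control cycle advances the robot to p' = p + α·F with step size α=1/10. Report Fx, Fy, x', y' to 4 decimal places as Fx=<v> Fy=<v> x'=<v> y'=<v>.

F_att = 5/4·(g−p) = 5/4·(-4,-3) = (-5.0000,-3.7500)
o1: d²=2 ≤ ρ²=40; F_rep = 14·(-1,1)/2² = (-3.5000,3.5000)
F = F_att + ΣF_rep = (-8.5000,-0.2500)
p' = p + 1/10·F = (-5.8500,9.9750)

Fx=-8.5000 Fy=-0.2500 x'=-5.8500 y'=9.9750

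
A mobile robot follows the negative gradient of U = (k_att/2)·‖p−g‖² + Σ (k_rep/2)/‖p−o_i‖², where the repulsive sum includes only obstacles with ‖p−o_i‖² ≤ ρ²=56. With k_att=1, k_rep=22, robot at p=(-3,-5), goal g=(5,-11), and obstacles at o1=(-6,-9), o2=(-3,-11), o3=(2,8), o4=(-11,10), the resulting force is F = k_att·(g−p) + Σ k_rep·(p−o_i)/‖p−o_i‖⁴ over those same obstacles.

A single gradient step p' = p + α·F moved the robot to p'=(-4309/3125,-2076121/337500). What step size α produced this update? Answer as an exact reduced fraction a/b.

α = 1/5

F_att = 1·(g−p) = 1·(8,-6) = (8.0000,-6.0000)
o1: d²=25 ≤ ρ²=56; F_rep = 22·(3,4)/25² = (0.1056,0.1408)
o2: d²=36 ≤ ρ²=56; F_rep = 22·(0,6)/36² = (0.0000,0.1019)
o3: d²=194 > ρ²=56 → inactive
o4: d²=289 > ρ²=56 → inactive
F = F_att + ΣF_rep = (8.1056,-5.7573)
Δp = p'−p = (1.6211,-1.1515); α = Δx/Fx = (5066/3125) / (5066/625) = 1/5
check: Δy/Fy = (-388621/337500) / (-388621/67500) = 1/5 ✓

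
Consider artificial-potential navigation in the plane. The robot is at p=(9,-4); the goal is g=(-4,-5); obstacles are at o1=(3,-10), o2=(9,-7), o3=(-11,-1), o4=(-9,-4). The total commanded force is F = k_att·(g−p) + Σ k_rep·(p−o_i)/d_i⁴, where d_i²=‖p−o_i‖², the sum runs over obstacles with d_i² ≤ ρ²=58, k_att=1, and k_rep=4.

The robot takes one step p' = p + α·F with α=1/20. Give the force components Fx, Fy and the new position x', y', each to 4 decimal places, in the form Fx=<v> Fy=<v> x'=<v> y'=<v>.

F_att = 1·(g−p) = 1·(-13,-1) = (-13.0000,-1.0000)
o1: d²=72 > ρ²=58 → inactive
o2: d²=9 ≤ ρ²=58; F_rep = 4·(0,3)/9² = (0.0000,0.1481)
o3: d²=409 > ρ²=58 → inactive
o4: d²=324 > ρ²=58 → inactive
F = F_att + ΣF_rep = (-13.0000,-0.8519)
p' = p + 1/20·F = (8.3500,-4.0426)

Fx=-13.0000 Fy=-0.8519 x'=8.3500 y'=-4.0426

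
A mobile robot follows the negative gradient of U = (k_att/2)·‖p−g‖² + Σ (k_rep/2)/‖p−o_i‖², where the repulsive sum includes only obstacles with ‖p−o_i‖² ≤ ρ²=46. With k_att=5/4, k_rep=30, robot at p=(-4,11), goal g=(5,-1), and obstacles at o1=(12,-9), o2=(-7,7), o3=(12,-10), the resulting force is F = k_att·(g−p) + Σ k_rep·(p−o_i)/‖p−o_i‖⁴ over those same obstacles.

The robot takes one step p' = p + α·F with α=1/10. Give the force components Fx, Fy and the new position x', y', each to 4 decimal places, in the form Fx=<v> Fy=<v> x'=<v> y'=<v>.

F_att = 5/4·(g−p) = 5/4·(9,-12) = (11.2500,-15.0000)
o1: d²=656 > ρ²=46 → inactive
o2: d²=25 ≤ ρ²=46; F_rep = 30·(3,4)/25² = (0.1440,0.1920)
o3: d²=697 > ρ²=46 → inactive
F = F_att + ΣF_rep = (11.3940,-14.8080)
p' = p + 1/10·F = (-2.8606,9.5192)

Fx=11.3940 Fy=-14.8080 x'=-2.8606 y'=9.5192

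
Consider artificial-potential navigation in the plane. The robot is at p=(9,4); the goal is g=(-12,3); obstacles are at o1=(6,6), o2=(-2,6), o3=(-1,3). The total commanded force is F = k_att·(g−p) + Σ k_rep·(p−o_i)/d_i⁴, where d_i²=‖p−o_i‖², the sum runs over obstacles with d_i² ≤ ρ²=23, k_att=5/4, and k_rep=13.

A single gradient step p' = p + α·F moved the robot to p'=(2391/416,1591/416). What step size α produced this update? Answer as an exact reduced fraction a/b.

F_att = 5/4·(g−p) = 5/4·(-21,-1) = (-26.2500,-1.2500)
o1: d²=13 ≤ ρ²=23; F_rep = 13·(3,-2)/13² = (0.2308,-0.1538)
o2: d²=125 > ρ²=23 → inactive
o3: d²=101 > ρ²=23 → inactive
F = F_att + ΣF_rep = (-26.0192,-1.4038)
Δp = p'−p = (-3.2524,-0.1755); α = Δx/Fx = (-1353/416) / (-1353/52) = 1/8
check: Δy/Fy = (-73/416) / (-73/52) = 1/8 ✓

α = 1/8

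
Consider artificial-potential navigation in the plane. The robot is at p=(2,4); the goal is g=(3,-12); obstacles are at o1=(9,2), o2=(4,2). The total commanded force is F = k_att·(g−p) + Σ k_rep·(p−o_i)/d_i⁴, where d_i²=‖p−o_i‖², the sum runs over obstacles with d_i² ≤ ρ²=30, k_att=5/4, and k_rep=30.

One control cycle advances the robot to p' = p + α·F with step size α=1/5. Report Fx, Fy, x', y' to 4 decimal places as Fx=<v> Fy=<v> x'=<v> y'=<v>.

F_att = 5/4·(g−p) = 5/4·(1,-16) = (1.2500,-20.0000)
o1: d²=53 > ρ²=30 → inactive
o2: d²=8 ≤ ρ²=30; F_rep = 30·(-2,2)/8² = (-0.9375,0.9375)
F = F_att + ΣF_rep = (0.3125,-19.0625)
p' = p + 1/5·F = (2.0625,0.1875)

Fx=0.3125 Fy=-19.0625 x'=2.0625 y'=0.1875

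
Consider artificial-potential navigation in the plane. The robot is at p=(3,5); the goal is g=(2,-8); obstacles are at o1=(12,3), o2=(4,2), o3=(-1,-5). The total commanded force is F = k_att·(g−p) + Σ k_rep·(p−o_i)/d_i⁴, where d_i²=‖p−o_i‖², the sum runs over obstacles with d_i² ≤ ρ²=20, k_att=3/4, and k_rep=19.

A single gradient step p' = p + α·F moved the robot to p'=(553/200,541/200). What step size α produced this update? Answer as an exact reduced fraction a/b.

α = 1/4

F_att = 3/4·(g−p) = 3/4·(-1,-13) = (-0.7500,-9.7500)
o1: d²=85 > ρ²=20 → inactive
o2: d²=10 ≤ ρ²=20; F_rep = 19·(-1,3)/10² = (-0.1900,0.5700)
o3: d²=116 > ρ²=20 → inactive
F = F_att + ΣF_rep = (-0.9400,-9.1800)
Δp = p'−p = (-0.2350,-2.2950); α = Δx/Fx = (-47/200) / (-47/50) = 1/4
check: Δy/Fy = (-459/200) / (-459/50) = 1/4 ✓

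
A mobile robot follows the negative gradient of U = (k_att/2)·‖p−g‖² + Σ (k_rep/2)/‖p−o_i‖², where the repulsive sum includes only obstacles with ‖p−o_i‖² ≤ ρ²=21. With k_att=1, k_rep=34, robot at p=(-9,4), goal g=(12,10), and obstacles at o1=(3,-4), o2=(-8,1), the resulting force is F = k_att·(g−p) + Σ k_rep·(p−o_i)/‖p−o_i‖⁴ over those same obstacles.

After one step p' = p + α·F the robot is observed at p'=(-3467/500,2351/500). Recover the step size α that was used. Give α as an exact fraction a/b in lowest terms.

α = 1/10

F_att = 1·(g−p) = 1·(21,6) = (21.0000,6.0000)
o1: d²=208 > ρ²=21 → inactive
o2: d²=10 ≤ ρ²=21; F_rep = 34·(-1,3)/10² = (-0.3400,1.0200)
F = F_att + ΣF_rep = (20.6600,7.0200)
Δp = p'−p = (2.0660,0.7020); α = Δx/Fx = (1033/500) / (1033/50) = 1/10
check: Δy/Fy = (351/500) / (351/50) = 1/10 ✓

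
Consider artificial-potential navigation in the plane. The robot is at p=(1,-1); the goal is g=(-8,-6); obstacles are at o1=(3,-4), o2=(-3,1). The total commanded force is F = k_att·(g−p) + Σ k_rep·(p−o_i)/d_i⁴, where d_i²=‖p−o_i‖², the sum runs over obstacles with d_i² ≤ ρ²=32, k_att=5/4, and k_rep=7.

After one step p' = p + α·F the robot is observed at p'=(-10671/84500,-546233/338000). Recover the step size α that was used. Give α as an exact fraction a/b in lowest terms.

α = 1/10

F_att = 5/4·(g−p) = 5/4·(-9,-5) = (-11.2500,-6.2500)
o1: d²=13 ≤ ρ²=32; F_rep = 7·(-2,3)/13² = (-0.0828,0.1243)
o2: d²=20 ≤ ρ²=32; F_rep = 7·(4,-2)/20² = (0.0700,-0.0350)
F = F_att + ΣF_rep = (-11.2628,-6.1607)
Δp = p'−p = (-1.1263,-0.6161); α = Δx/Fx = (-95171/84500) / (-95171/8450) = 1/10
check: Δy/Fy = (-208233/338000) / (-208233/33800) = 1/10 ✓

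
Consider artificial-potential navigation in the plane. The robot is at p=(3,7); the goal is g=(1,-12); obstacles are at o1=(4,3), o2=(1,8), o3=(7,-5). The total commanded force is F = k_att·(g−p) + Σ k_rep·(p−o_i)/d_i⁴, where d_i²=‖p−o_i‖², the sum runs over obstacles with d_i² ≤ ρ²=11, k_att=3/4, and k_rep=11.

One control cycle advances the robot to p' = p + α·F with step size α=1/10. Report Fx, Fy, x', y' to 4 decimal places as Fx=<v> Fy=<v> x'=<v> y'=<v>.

Fx=-0.6200 Fy=-14.6900 x'=2.9380 y'=5.5310

F_att = 3/4·(g−p) = 3/4·(-2,-19) = (-1.5000,-14.2500)
o1: d²=17 > ρ²=11 → inactive
o2: d²=5 ≤ ρ²=11; F_rep = 11·(2,-1)/5² = (0.8800,-0.4400)
o3: d²=160 > ρ²=11 → inactive
F = F_att + ΣF_rep = (-0.6200,-14.6900)
p' = p + 1/10·F = (2.9380,5.5310)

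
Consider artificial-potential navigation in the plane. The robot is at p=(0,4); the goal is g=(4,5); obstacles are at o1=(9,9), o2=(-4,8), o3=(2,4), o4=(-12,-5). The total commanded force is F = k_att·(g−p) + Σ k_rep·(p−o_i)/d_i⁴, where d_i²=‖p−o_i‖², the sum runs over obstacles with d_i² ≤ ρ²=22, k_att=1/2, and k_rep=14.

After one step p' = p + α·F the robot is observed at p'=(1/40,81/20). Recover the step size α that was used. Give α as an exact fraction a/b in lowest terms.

F_att = 1/2·(g−p) = 1/2·(4,1) = (2.0000,0.5000)
o1: d²=106 > ρ²=22 → inactive
o2: d²=32 > ρ²=22 → inactive
o3: d²=4 ≤ ρ²=22; F_rep = 14·(-2,0)/4² = (-1.7500,0.0000)
o4: d²=225 > ρ²=22 → inactive
F = F_att + ΣF_rep = (0.2500,0.5000)
Δp = p'−p = (0.0250,0.0500); α = Δx/Fx = (1/40) / (1/4) = 1/10
check: Δy/Fy = (1/20) / (1/2) = 1/10 ✓

α = 1/10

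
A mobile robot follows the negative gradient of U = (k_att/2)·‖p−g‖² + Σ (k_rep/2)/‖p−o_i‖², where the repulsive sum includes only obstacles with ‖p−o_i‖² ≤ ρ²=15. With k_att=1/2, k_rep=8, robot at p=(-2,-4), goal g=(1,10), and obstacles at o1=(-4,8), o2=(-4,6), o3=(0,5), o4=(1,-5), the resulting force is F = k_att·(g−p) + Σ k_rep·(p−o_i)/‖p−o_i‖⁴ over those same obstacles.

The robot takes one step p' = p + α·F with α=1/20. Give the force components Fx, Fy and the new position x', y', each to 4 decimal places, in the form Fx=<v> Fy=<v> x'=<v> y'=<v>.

Fx=1.2600 Fy=7.0800 x'=-1.9370 y'=-3.6460

F_att = 1/2·(g−p) = 1/2·(3,14) = (1.5000,7.0000)
o1: d²=148 > ρ²=15 → inactive
o2: d²=104 > ρ²=15 → inactive
o3: d²=85 > ρ²=15 → inactive
o4: d²=10 ≤ ρ²=15; F_rep = 8·(-3,1)/10² = (-0.2400,0.0800)
F = F_att + ΣF_rep = (1.2600,7.0800)
p' = p + 1/20·F = (-1.9370,-3.6460)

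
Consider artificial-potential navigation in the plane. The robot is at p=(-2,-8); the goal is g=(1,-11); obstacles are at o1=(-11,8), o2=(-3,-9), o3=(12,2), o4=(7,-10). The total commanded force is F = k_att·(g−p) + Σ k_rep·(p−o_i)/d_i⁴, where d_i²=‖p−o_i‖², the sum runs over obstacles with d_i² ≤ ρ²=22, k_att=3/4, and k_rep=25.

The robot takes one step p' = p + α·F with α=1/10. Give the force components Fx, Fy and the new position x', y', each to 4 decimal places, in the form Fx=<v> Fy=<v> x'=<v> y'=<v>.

F_att = 3/4·(g−p) = 3/4·(3,-3) = (2.2500,-2.2500)
o1: d²=337 > ρ²=22 → inactive
o2: d²=2 ≤ ρ²=22; F_rep = 25·(1,1)/2² = (6.2500,6.2500)
o3: d²=296 > ρ²=22 → inactive
o4: d²=85 > ρ²=22 → inactive
F = F_att + ΣF_rep = (8.5000,4.0000)
p' = p + 1/10·F = (-1.1500,-7.6000)

Fx=8.5000 Fy=4.0000 x'=-1.1500 y'=-7.6000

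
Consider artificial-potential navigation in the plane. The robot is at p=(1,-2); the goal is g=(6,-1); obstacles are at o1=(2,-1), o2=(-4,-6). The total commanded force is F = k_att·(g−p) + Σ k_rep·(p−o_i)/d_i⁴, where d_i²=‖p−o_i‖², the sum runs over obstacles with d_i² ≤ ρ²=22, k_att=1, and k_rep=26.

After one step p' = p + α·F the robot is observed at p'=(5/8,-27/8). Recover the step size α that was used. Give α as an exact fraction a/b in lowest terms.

F_att = 1·(g−p) = 1·(5,1) = (5.0000,1.0000)
o1: d²=2 ≤ ρ²=22; F_rep = 26·(-1,-1)/2² = (-6.5000,-6.5000)
o2: d²=41 > ρ²=22 → inactive
F = F_att + ΣF_rep = (-1.5000,-5.5000)
Δp = p'−p = (-0.3750,-1.3750); α = Δx/Fx = (-3/8) / (-3/2) = 1/4
check: Δy/Fy = (-11/8) / (-11/2) = 1/4 ✓

α = 1/4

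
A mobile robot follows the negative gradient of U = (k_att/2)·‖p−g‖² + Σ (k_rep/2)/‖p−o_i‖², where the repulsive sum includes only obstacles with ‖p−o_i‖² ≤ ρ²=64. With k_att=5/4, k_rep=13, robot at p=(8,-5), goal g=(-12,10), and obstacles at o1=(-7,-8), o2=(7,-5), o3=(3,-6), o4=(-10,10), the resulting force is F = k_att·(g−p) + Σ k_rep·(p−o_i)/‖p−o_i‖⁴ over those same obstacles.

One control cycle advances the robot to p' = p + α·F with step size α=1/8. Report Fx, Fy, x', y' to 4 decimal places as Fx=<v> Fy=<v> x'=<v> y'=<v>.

F_att = 5/4·(g−p) = 5/4·(-20,15) = (-25.0000,18.7500)
o1: d²=234 > ρ²=64 → inactive
o2: d²=1 ≤ ρ²=64; F_rep = 13·(1,0)/1² = (13.0000,0.0000)
o3: d²=26 ≤ ρ²=64; F_rep = 13·(5,1)/26² = (0.0962,0.0192)
o4: d²=549 > ρ²=64 → inactive
F = F_att + ΣF_rep = (-11.9038,18.7692)
p' = p + 1/8·F = (6.5120,-2.6538)

Fx=-11.9038 Fy=18.7692 x'=6.5120 y'=-2.6538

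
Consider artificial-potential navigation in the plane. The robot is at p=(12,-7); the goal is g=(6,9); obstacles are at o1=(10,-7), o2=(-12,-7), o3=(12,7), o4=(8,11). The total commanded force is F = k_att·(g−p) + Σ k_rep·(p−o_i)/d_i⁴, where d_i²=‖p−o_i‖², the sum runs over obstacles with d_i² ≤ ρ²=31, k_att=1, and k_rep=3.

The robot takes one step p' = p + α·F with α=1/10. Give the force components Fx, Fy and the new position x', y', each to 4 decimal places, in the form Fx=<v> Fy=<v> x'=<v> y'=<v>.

Fx=-5.6250 Fy=16.0000 x'=11.4375 y'=-5.4000

F_att = 1·(g−p) = 1·(-6,16) = (-6.0000,16.0000)
o1: d²=4 ≤ ρ²=31; F_rep = 3·(2,0)/4² = (0.3750,0.0000)
o2: d²=576 > ρ²=31 → inactive
o3: d²=196 > ρ²=31 → inactive
o4: d²=340 > ρ²=31 → inactive
F = F_att + ΣF_rep = (-5.6250,16.0000)
p' = p + 1/10·F = (11.4375,-5.4000)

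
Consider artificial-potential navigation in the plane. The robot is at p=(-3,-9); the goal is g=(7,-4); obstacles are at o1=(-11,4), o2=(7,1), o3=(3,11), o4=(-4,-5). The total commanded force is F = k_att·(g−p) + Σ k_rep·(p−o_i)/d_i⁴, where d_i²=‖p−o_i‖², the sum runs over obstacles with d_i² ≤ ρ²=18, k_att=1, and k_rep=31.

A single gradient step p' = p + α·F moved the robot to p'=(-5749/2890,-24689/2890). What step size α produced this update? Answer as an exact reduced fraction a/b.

α = 1/10

F_att = 1·(g−p) = 1·(10,5) = (10.0000,5.0000)
o1: d²=233 > ρ²=18 → inactive
o2: d²=200 > ρ²=18 → inactive
o3: d²=436 > ρ²=18 → inactive
o4: d²=17 ≤ ρ²=18; F_rep = 31·(1,-4)/17² = (0.1073,-0.4291)
F = F_att + ΣF_rep = (10.1073,4.5709)
Δp = p'−p = (1.0107,0.4571); α = Δx/Fx = (2921/2890) / (2921/289) = 1/10
check: Δy/Fy = (1321/2890) / (1321/289) = 1/10 ✓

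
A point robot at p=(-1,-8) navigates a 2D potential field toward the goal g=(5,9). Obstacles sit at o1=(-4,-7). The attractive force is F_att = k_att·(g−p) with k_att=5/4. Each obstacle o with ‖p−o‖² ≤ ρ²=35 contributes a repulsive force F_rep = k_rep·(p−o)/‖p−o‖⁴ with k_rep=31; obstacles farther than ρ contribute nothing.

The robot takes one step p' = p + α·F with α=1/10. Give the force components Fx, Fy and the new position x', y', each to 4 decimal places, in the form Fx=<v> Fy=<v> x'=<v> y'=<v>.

F_att = 5/4·(g−p) = 5/4·(6,17) = (7.5000,21.2500)
o1: d²=10 ≤ ρ²=35; F_rep = 31·(3,-1)/10² = (0.9300,-0.3100)
F = F_att + ΣF_rep = (8.4300,20.9400)
p' = p + 1/10·F = (-0.1570,-5.9060)

Fx=8.4300 Fy=20.9400 x'=-0.1570 y'=-5.9060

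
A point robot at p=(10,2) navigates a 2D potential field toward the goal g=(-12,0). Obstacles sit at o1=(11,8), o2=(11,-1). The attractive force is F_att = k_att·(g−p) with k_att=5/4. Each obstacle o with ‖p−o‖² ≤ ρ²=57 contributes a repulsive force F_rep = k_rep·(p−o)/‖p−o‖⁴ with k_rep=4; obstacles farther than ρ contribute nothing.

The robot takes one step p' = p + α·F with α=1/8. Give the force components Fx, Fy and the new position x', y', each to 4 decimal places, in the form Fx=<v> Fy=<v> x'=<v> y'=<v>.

F_att = 5/4·(g−p) = 5/4·(-22,-2) = (-27.5000,-2.5000)
o1: d²=37 ≤ ρ²=57; F_rep = 4·(-1,-6)/37² = (-0.0029,-0.0175)
o2: d²=10 ≤ ρ²=57; F_rep = 4·(-1,3)/10² = (-0.0400,0.1200)
F = F_att + ΣF_rep = (-27.5429,-2.3975)
p' = p + 1/8·F = (6.5571,1.7003)

Fx=-27.5429 Fy=-2.3975 x'=6.5571 y'=1.7003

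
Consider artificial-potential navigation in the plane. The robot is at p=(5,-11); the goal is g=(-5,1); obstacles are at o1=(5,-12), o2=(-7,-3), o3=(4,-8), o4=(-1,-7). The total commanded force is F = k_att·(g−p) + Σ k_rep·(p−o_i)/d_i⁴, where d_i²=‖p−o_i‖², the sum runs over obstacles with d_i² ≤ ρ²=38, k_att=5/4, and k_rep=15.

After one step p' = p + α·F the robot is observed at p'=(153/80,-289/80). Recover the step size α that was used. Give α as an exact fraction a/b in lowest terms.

F_att = 5/4·(g−p) = 5/4·(-10,12) = (-12.5000,15.0000)
o1: d²=1 ≤ ρ²=38; F_rep = 15·(0,1)/1² = (0.0000,15.0000)
o2: d²=208 > ρ²=38 → inactive
o3: d²=10 ≤ ρ²=38; F_rep = 15·(1,-3)/10² = (0.1500,-0.4500)
o4: d²=52 > ρ²=38 → inactive
F = F_att + ΣF_rep = (-12.3500,29.5500)
Δp = p'−p = (-3.0875,7.3875); α = Δx/Fx = (-247/80) / (-247/20) = 1/4
check: Δy/Fy = (591/80) / (591/20) = 1/4 ✓

α = 1/4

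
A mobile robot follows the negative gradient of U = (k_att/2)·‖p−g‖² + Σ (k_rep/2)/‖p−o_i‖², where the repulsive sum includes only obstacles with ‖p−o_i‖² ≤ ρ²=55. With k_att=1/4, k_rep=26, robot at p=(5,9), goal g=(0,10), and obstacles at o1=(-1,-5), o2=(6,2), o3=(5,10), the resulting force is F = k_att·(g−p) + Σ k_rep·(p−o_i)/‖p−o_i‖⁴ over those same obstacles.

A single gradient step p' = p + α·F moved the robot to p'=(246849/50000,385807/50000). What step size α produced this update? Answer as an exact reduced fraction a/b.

α = 1/20

F_att = 1/4·(g−p) = 1/4·(-5,1) = (-1.2500,0.2500)
o1: d²=232 > ρ²=55 → inactive
o2: d²=50 ≤ ρ²=55; F_rep = 26·(-1,7)/50² = (-0.0104,0.0728)
o3: d²=1 ≤ ρ²=55; F_rep = 26·(0,-1)/1² = (0.0000,-26.0000)
F = F_att + ΣF_rep = (-1.2604,-25.6772)
Δp = p'−p = (-0.0630,-1.2839); α = Δx/Fx = (-3151/50000) / (-3151/2500) = 1/20
check: Δy/Fy = (-64193/50000) / (-64193/2500) = 1/20 ✓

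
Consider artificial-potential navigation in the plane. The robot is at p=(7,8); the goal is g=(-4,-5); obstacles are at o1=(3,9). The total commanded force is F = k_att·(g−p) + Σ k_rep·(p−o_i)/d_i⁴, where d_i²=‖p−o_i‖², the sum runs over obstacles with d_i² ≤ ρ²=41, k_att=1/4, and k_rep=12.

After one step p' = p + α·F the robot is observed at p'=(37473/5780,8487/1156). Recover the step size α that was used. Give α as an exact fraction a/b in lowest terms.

F_att = 1/4·(g−p) = 1/4·(-11,-13) = (-2.7500,-3.2500)
o1: d²=17 ≤ ρ²=41; F_rep = 12·(4,-1)/17² = (0.1661,-0.0415)
F = F_att + ΣF_rep = (-2.5839,-3.2915)
Δp = p'−p = (-0.5168,-0.6583); α = Δx/Fx = (-2987/5780) / (-2987/1156) = 1/5
check: Δy/Fy = (-761/1156) / (-3805/1156) = 1/5 ✓

α = 1/5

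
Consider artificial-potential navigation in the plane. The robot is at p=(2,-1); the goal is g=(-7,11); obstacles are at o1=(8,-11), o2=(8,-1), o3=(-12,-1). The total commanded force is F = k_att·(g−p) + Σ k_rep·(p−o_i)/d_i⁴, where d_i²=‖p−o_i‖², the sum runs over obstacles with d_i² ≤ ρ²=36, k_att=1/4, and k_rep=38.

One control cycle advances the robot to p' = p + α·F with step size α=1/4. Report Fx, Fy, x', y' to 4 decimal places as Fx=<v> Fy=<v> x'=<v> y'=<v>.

Fx=-2.4259 Fy=3.0000 x'=1.3935 y'=-0.2500

F_att = 1/4·(g−p) = 1/4·(-9,12) = (-2.2500,3.0000)
o1: d²=136 > ρ²=36 → inactive
o2: d²=36 ≤ ρ²=36; F_rep = 38·(-6,0)/36² = (-0.1759,0.0000)
o3: d²=196 > ρ²=36 → inactive
F = F_att + ΣF_rep = (-2.4259,3.0000)
p' = p + 1/4·F = (1.3935,-0.2500)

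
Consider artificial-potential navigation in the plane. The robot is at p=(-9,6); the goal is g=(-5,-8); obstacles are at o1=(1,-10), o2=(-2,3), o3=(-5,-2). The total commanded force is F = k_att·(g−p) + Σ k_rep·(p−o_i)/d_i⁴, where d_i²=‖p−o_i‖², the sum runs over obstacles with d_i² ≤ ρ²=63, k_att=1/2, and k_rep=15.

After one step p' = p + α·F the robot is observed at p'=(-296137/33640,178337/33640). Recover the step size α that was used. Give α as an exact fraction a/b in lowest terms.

α = 1/10

F_att = 1/2·(g−p) = 1/2·(4,-14) = (2.0000,-7.0000)
o1: d²=356 > ρ²=63 → inactive
o2: d²=58 ≤ ρ²=63; F_rep = 15·(-7,3)/58² = (-0.0312,0.0134)
o3: d²=80 > ρ²=63 → inactive
F = F_att + ΣF_rep = (1.9688,-6.9866)
Δp = p'−p = (0.1969,-0.6987); α = Δx/Fx = (6623/33640) / (6623/3364) = 1/10
check: Δy/Fy = (-23503/33640) / (-23503/3364) = 1/10 ✓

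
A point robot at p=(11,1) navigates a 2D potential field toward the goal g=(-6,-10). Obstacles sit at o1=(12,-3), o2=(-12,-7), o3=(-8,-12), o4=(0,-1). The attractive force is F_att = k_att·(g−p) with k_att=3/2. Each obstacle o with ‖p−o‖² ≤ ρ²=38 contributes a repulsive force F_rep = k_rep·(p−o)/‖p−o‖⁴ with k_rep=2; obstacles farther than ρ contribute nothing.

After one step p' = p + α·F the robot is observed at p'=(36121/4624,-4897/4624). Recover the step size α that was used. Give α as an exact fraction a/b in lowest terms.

F_att = 3/2·(g−p) = 3/2·(-17,-11) = (-25.5000,-16.5000)
o1: d²=17 ≤ ρ²=38; F_rep = 2·(-1,4)/17² = (-0.0069,0.0277)
o2: d²=593 > ρ²=38 → inactive
o3: d²=530 > ρ²=38 → inactive
o4: d²=125 > ρ²=38 → inactive
F = F_att + ΣF_rep = (-25.5069,-16.4723)
Δp = p'−p = (-3.1884,-2.0590); α = Δx/Fx = (-14743/4624) / (-14743/578) = 1/8
check: Δy/Fy = (-9521/4624) / (-9521/578) = 1/8 ✓

α = 1/8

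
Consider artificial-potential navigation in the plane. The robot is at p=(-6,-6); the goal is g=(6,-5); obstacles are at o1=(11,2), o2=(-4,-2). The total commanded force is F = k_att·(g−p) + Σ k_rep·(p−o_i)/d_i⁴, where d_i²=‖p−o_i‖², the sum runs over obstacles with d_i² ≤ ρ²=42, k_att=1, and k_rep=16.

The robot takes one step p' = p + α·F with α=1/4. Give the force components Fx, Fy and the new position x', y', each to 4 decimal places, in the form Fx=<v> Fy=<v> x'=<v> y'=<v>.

Fx=11.9200 Fy=0.8400 x'=-3.0200 y'=-5.7900

F_att = 1·(g−p) = 1·(12,1) = (12.0000,1.0000)
o1: d²=353 > ρ²=42 → inactive
o2: d²=20 ≤ ρ²=42; F_rep = 16·(-2,-4)/20² = (-0.0800,-0.1600)
F = F_att + ΣF_rep = (11.9200,0.8400)
p' = p + 1/4·F = (-3.0200,-5.7900)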